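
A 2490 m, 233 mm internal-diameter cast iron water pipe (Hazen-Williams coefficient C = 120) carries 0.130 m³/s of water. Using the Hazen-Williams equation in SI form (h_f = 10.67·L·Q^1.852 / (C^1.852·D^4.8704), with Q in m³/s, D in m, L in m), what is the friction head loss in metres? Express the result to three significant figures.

h_f = 10.67·2490·0.130^1.852 / (120^1.852·0.233^4.8704) = 103.3 m

h_f ≈ 103 m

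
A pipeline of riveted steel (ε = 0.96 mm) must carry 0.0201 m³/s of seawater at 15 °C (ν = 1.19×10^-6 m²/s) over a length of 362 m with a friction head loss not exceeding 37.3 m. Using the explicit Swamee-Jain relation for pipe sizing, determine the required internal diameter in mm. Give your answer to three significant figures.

D ≈ 105 mm

Swamee-Jain (Type III): D = 0.66·[ε^1.25·(LQ²/(gh_f))^4.75 + ν·Q^9.4·(L/(gh_f))^5.2]^0.04
LQ²/(gh_f) = 3.997×10^-4; L/(gh_f) = 0.9893
Term 1 = ε^1.25·(…)^4.75 = 1.22×10^-20; Term 2 = ν·Q^9.4·(…)^5.2 = 1.26×10^-22
D = 0.66·(1.22×10^-20 + 1.26×10^-22)^0.04 = 0.1055 m = 105 mm
Check: V = 2.30 m/s, Re = 2.04×10^5, f = 0.03720, h_f = 34.4 m ≈ 37.3 m ✓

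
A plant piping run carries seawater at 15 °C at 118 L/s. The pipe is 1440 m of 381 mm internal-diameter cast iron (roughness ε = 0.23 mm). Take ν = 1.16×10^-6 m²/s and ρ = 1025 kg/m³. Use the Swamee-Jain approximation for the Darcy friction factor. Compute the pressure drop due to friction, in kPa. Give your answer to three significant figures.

Δp ≈ 38.9 kPa

V = 4Q/(πD²) = 4·0.118/(π·0.381²) = 1.035 m/s
Re = VD/ν = 1.035·0.381/1.16×10^-6 = 3.40×10^5 → turbulent
ε/D = 0.23/381 = 6.04×10^-4
Swamee-Jain: f = 0.01876
h_f = f(L/D)V²/(2g) = 0.01876·(1440/0.381)·1.035²/(2·9.81) = 3.871 m
Δp = ρg·h_f = 1025·9.81·3.871 = 38.92 kPa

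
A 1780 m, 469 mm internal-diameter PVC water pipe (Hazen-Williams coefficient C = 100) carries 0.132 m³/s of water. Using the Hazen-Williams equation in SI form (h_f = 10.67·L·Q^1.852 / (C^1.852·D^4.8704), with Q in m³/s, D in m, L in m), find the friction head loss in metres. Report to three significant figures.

h_f ≈ 3.53 m

h_f = 10.67·1780·0.132^1.852 / (100^1.852·0.469^4.8704) = 3.527 m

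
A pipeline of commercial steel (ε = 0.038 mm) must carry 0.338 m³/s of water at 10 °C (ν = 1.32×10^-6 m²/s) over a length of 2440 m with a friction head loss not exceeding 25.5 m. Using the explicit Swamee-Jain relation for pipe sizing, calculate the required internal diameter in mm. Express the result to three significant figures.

Swamee-Jain (Type III): D = 0.66·[ε^1.25·(LQ²/(gh_f))^4.75 + ν·Q^9.4·(L/(gh_f))^5.2]^0.04
LQ²/(gh_f) = 1.114; L/(gh_f) = 9.754
Term 1 = ε^1.25·(…)^4.75 = 4.99×10^-6; Term 2 = ν·Q^9.4·(…)^5.2 = 6.86×10^-6
D = 0.66·(4.99×10^-6 + 6.86×10^-6)^0.04 = 0.4193 m = 419 mm
Check: V = 2.45 m/s, Re = 7.78×10^5, f = 0.01368, h_f = 24.3 m ≈ 25.5 m ✓

D ≈ 419 mm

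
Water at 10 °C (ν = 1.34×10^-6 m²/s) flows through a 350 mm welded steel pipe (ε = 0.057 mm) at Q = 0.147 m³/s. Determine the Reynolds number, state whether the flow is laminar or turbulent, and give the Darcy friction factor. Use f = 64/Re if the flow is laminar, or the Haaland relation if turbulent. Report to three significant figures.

Re ≈ 3.99×10^5; turbulent; f ≈ 0.0153

V = 4Q/(πD²) = 1.528 m/s
Re = VD/ν = 1.528·0.350/1.34×10^-6 = 3.99×10^5
Re > 4000 → turbulent; ε/D = 1.63×10^-4
Haaland: f = 0.01527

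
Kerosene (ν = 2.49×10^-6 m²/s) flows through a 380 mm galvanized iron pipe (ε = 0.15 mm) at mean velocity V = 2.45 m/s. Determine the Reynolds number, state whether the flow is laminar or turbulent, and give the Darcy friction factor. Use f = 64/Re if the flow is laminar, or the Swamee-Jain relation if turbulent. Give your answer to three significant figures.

Re ≈ 3.74×10^5; turbulent; f ≈ 0.0174

Re = VD/ν = 2.450·0.380/2.49×10^-6 = 3.74×10^5
Re > 4000 → turbulent; ε/D = 3.95×10^-4
Swamee-Jain: f = 0.01740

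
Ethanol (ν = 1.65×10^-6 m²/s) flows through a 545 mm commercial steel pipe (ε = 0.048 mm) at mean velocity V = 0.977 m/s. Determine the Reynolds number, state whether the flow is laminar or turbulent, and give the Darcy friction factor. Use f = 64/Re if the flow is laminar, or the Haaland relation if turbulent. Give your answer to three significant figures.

Re = VD/ν = 0.9770·0.545/1.65×10^-6 = 3.23×10^5
Re > 4000 → turbulent; ε/D = 8.81×10^-5
Haaland: f = 0.01497

Re ≈ 3.23×10^5; turbulent; f ≈ 0.0150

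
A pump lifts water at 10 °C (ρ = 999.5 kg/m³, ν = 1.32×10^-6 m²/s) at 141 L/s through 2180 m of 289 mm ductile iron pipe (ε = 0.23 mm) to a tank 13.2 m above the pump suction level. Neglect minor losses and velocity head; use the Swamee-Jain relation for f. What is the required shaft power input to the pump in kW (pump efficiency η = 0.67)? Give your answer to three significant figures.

P_shaft ≈ 98.5 kW

V = 4Q/(πD²) = 2.149 m/s; Re = 4.71×10^5; ε/D = 7.96×10^-4; f = 0.01945
h_f = f(L/D)V²/2g = 34.56 m
Total head H = z + h_f = 13.2 + 34.56 = 47.76 m
P_hyd = ρgQH = 999.5·9.81·0.141·47.76 = 66.02 kW
P_shaft = P_hyd/η = 66.02/0.67 = 98.54 kW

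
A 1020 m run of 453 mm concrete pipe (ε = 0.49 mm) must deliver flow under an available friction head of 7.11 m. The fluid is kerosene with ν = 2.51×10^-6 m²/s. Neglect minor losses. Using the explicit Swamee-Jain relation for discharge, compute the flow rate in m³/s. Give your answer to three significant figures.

Swamee-Jain (Type II): Q = -0.965·√(gD⁵h_f/L)·ln[ε/(3.7D) + √(3.17ν²L/(gD³h_f))]
√(gD⁵h_f/L) = √(9.81·0.453⁵·7.11/1020) = 0.03612
ε/(3.7D) = 2.92×10^-4; √(3.17ν²L/(gD³h_f)) = 5.61×10^-5
Q = -0.965·0.03612·ln(3.484×10^-4) = 0.2775 m³/s
Check: V = 1.72 m/s, Re = 3.11×10^5, f = 0.02105, h_f = 7.16 m ≈ 7.11 m ✓

Q ≈ 0.278 m³/s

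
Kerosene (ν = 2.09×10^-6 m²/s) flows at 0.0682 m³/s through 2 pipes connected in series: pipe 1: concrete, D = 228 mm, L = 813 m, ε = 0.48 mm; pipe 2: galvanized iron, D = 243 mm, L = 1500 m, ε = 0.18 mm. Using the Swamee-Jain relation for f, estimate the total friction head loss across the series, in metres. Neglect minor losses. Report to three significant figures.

Pipe 1: V = 1.670 m/s, Re = 1.82×10^5, ε/D = 0.00211, f = 0.02486, h_1 = f(L/D)V²/2g = 12.61 m
Pipe 2: V = 1.471 m/s, Re = 1.71×10^5, ε/D = 7.41×10^-4, f = 0.02034, h_2 = f(L/D)V²/2g = 13.84 m
Series → Q common, losses add: H = Σh = 26.45 m

H ≈ 26.5 m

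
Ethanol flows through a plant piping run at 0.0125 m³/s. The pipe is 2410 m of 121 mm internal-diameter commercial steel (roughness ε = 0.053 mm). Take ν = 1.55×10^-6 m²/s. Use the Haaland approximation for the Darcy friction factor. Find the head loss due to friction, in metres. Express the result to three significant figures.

h_f ≈ 24.3 m

V = 4Q/(πD²) = 4·0.0125/(π·0.121²) = 1.087 m/s
Re = VD/ν = 1.087·0.121/1.55×10^-6 = 8.49×10^4 → turbulent
ε/D = 0.053/121 = 4.38×10^-4
Haaland: f = 0.02026
h_f = f(L/D)V²/(2g) = 0.02026·(2410/0.121)·1.087²/(2·9.81) = 24.31 m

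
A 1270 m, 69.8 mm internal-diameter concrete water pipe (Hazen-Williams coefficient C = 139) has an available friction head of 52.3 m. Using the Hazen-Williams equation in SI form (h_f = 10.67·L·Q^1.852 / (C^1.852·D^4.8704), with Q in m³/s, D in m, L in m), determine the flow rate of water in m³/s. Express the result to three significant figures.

Rearranging: Q = [h_f·C^1.852·D^4.8704 / (10.67·L)]^(1/1.852)
Q = [52.3·139^1.852·0.0698^4.8704 / (10.67·1270)]^0.540 = 0.006301 m³/s

Q ≈ 0.00630 m³/s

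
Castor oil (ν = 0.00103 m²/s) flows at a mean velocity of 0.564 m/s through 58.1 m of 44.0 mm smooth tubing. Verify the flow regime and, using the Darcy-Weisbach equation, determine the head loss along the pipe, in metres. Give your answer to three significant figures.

h_f ≈ 56.9 m

Re = VD/ν = 0.564·0.04400/0.00103 = 24.1 → laminar (Re < 2300)
f = 64/Re = 2.656
h_f = f(L/D)V²/(2g) = 2.656·(58.1/0.04400)·0.564²/(2·9.81) = 56.87 m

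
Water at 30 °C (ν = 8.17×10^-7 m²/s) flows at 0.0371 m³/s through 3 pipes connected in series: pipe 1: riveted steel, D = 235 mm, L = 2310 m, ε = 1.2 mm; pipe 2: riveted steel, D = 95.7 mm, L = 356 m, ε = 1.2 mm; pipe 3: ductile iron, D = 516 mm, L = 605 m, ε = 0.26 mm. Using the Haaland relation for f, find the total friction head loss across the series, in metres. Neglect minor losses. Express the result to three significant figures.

H ≈ 219 m

Pipe 1: V = 0.8554 m/s, Re = 2.46×10^5, ε/D = 0.00511, f = 0.03097, h_1 = f(L/D)V²/2g = 11.35 m
Pipe 2: V = 5.158 m/s, Re = 6.04×10^5, ε/D = 0.0125, f = 0.04114, h_2 = f(L/D)V²/2g = 207.5 m
Pipe 3: V = 0.1774 m/s, Re = 1.12×10^5, ε/D = 5.04×10^-4, f = 0.01980, h_3 = f(L/D)V²/2g = 0.03725 m
Series → Q common, losses add: H = Σh = 218.9 m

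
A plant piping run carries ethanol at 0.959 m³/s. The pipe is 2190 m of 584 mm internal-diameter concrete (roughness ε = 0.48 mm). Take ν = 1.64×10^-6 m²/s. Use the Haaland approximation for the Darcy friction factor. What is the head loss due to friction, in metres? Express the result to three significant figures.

V = 4Q/(πD²) = 4·0.959/(π·0.584²) = 3.580 m/s
Re = VD/ν = 3.580·0.584/1.64×10^-6 = 1.27×10^6 → turbulent
ε/D = 0.48/584 = 8.22×10^-4
Haaland: f = 0.01901
h_f = f(L/D)V²/(2g) = 0.01901·(2190/0.584)·3.580²/(2·9.81) = 46.57 m

h_f ≈ 46.6 m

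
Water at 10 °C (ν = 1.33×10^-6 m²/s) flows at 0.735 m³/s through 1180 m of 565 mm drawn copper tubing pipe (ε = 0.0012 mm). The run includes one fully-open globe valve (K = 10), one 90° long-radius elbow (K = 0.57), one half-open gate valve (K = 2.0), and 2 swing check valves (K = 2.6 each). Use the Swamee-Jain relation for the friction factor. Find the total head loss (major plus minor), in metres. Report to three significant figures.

V = 4Q/(πD²) = 2.932 m/s; V²/2g = 0.4380 m
Re = 1.25×10^6, ε/D = 2.12×10^-6 → f = 0.01125 (Swamee-Jain)
Major: h_f = f(L/D)·V²/2g = 0.01125·2088·0.4380 = 10.29 m
Minor: ΣK = 17.8; h_m = ΣK·V²/2g = 7.784 m
Total H_L = 10.29 + 7.784 = 18.08 m

H_L ≈ 18.1 m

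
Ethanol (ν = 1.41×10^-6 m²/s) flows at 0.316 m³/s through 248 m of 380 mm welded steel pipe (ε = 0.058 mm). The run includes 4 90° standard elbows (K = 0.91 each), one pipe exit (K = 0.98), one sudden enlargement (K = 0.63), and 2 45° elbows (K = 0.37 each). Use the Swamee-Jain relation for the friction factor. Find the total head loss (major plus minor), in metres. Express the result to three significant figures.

V = 4Q/(πD²) = 2.786 m/s; V²/2g = 0.3957 m
Re = 7.51×10^5, ε/D = 1.53×10^-4 → f = 0.01452 (Swamee-Jain)
Major: h_f = f(L/D)·V²/2g = 0.01452·652.6·0.3957 = 3.749 m
Minor: ΣK = 5.99; h_m = ΣK·V²/2g = 2.370 m
Total H_L = 3.749 + 2.370 = 6.119 m

H_L ≈ 6.12 m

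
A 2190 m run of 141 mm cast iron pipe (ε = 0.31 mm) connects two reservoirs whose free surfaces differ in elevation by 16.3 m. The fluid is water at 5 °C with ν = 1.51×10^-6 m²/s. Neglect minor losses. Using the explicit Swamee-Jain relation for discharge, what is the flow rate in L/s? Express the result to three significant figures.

Q ≈ 13.9 L/s

Swamee-Jain (Type II): Q = -0.965·√(gD⁵h_f/L)·ln[ε/(3.7D) + √(3.17ν²L/(gD³h_f))]
√(gD⁵h_f/L) = √(9.81·0.141⁵·16.3/2190) = 0.002017
ε/(3.7D) = 5.94×10^-4; √(3.17ν²L/(gD³h_f)) = 1.88×10^-4
Q = -0.965·0.002017·ln(7.821×10^-4) = 0.01393 m³/s
Check: V = 0.892 m/s, Re = 8.33×10^4, f = 0.02614, h_f = 16.5 m ≈ 16.3 m ✓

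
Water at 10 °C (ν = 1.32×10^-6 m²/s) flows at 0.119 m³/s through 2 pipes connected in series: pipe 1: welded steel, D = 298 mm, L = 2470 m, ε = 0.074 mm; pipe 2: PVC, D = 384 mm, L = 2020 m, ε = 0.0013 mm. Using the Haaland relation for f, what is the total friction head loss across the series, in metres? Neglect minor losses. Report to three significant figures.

H ≈ 23.8 m

Pipe 1: V = 1.706 m/s, Re = 3.85×10^5, ε/D = 2.48×10^-4, f = 0.01605, h_1 = f(L/D)V²/2g = 19.74 m
Pipe 2: V = 1.028 m/s, Re = 2.99×10^5, ε/D = 3.39×10^-6, f = 0.01438, h_2 = f(L/D)V²/2g = 4.070 m
Series → Q common, losses add: H = Σh = 23.81 m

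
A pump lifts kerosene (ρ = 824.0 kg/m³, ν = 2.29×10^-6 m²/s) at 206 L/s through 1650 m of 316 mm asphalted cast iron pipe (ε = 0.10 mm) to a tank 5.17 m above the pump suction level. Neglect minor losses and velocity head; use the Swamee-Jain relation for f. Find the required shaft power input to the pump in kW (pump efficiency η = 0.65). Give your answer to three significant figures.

V = 4Q/(πD²) = 2.627 m/s; Re = 3.62×10^5; ε/D = 3.16×10^-4; f = 0.01690
h_f = f(L/D)V²/2g = 31.03 m
Total head H = z + h_f = 5.17 + 31.03 = 36.20 m
P_hyd = ρgQH = 824.0·9.81·0.206·36.20 = 60.28 kW
P_shaft = P_hyd/η = 60.28/0.65 = 92.74 kW

P_shaft ≈ 92.7 kW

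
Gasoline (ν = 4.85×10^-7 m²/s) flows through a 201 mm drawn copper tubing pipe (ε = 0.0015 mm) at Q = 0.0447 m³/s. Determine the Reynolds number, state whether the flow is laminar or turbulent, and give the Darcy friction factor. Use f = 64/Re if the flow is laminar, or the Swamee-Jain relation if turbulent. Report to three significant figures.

Re ≈ 5.84×10^5; turbulent; f ≈ 0.0129

V = 4Q/(πD²) = 1.409 m/s
Re = VD/ν = 1.409·0.201/4.85×10^-7 = 5.84×10^5
Re > 4000 → turbulent; ε/D = 7.46×10^-6
Swamee-Jain: f = 0.01287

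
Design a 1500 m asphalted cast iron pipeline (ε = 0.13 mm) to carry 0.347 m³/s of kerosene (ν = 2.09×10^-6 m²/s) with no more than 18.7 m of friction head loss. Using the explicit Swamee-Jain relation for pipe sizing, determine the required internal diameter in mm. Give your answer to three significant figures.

D ≈ 427 mm

Swamee-Jain (Type III): D = 0.66·[ε^1.25·(LQ²/(gh_f))^4.75 + ν·Q^9.4·(L/(gh_f))^5.2]^0.04
LQ²/(gh_f) = 0.9846; L/(gh_f) = 8.177
Term 1 = ε^1.25·(…)^4.75 = 1.29×10^-5; Term 2 = ν·Q^9.4·(…)^5.2 = 5.55×10^-6
D = 0.66·(1.29×10^-5 + 5.55×10^-6)^0.04 = 0.4268 m = 427 mm
Check: V = 2.43 m/s, Re = 4.95×10^5, f = 0.01642, h_f = 17.3 m ≈ 18.7 m ✓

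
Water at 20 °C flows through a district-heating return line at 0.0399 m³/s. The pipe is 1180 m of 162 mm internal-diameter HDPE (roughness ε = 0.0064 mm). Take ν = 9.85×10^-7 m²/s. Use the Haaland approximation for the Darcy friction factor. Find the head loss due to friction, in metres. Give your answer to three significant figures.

V = 4Q/(πD²) = 4·0.0399/(π·0.162²) = 1.936 m/s
Re = VD/ν = 1.936·0.162/9.85×10^-7 = 3.18×10^5 → turbulent
ε/D = 0.0064/162 = 3.95×10^-5
Haaland: f = 0.01454
h_f = f(L/D)V²/(2g) = 0.01454·(1180/0.162)·1.936²/(2·9.81) = 20.23 m

h_f ≈ 20.2 m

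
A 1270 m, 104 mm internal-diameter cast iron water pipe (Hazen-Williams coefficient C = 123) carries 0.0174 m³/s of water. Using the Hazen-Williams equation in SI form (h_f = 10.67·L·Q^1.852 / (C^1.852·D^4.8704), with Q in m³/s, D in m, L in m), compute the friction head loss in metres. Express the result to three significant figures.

h_f = 10.67·1270·0.0174^1.852 / (123^1.852·0.104^4.8704) = 61.72 m

h_f ≈ 61.7 m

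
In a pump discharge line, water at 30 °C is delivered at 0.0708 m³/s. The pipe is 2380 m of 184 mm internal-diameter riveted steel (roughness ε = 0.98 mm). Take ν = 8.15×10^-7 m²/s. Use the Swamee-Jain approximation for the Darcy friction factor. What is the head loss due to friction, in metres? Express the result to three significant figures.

V = 4Q/(πD²) = 4·0.0708/(π·0.184²) = 2.663 m/s
Re = VD/ν = 2.663·0.184/8.15×10^-7 = 6.01×10^5 → turbulent
ε/D = 0.98/184 = 0.00533
Swamee-Jain: f = 0.03119
h_f = f(L/D)V²/(2g) = 0.03119·(2380/0.184)·2.663²/(2·9.81) = 145.8 m

h_f ≈ 146 m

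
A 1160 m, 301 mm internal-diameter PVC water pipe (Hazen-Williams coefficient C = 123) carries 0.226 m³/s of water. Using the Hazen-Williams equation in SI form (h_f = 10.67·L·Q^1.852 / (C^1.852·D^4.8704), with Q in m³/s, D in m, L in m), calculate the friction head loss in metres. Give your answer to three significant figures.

h_f = 10.67·1160·0.226^1.852 / (123^1.852·0.301^4.8704) = 36.77 m

h_f ≈ 36.8 m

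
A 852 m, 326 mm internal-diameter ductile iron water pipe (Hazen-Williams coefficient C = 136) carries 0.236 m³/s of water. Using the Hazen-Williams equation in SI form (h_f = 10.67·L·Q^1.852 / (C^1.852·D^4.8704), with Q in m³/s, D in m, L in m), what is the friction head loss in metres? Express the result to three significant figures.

h_f ≈ 16.5 m

h_f = 10.67·852·0.236^1.852 / (136^1.852·0.326^4.8704) = 16.47 m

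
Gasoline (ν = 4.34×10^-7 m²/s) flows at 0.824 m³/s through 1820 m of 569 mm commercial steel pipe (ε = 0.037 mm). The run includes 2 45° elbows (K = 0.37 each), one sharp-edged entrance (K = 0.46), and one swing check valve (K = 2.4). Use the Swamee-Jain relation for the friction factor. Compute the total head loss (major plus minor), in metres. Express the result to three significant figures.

V = 4Q/(πD²) = 3.241 m/s; V²/2g = 0.5352 m
Re = 4.25×10^6, ε/D = 6.50×10^-5 → f = 0.01169 (Swamee-Jain)
Major: h_f = f(L/D)·V²/2g = 0.01169·3199·0.5352 = 20.02 m
Minor: ΣK = 3.60; h_m = ΣK·V²/2g = 1.927 m
Total H_L = 20.02 + 1.927 = 21.95 m

H_L ≈ 21.9 m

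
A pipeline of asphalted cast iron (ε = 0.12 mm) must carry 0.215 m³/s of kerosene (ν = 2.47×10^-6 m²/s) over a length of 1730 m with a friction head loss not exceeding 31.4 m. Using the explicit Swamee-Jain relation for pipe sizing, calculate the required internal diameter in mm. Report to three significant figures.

Swamee-Jain (Type III): D = 0.66·[ε^1.25·(LQ²/(gh_f))^4.75 + ν·Q^9.4·(L/(gh_f))^5.2]^0.04
LQ²/(gh_f) = 0.2596; L/(gh_f) = 5.616
Term 1 = ε^1.25·(…)^4.75 = 2.07×10^-8; Term 2 = ν·Q^9.4·(…)^5.2 = 1.03×10^-8
D = 0.66·(2.07×10^-8 + 1.03×10^-8)^0.04 = 0.3306 m = 331 mm
Check: V = 2.51 m/s, Re = 3.35×10^5, f = 0.01733, h_f = 29.0 m ≈ 31.4 m ✓

D ≈ 331 mm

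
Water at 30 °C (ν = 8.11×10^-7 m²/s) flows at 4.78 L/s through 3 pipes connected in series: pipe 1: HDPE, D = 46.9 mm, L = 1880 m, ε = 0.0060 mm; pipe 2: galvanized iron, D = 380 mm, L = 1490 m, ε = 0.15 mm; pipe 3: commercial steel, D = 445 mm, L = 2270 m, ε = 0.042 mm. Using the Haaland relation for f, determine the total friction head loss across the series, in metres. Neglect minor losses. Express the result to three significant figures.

H ≈ 265 m

Pipe 1: V = 2.767 m/s, Re = 1.60×10^5, ε/D = 1.28×10^-4, f = 0.01697, h_1 = f(L/D)V²/2g = 265.4 m
Pipe 2: V = 0.04215 m/s, Re = 1.97×10^4, ε/D = 3.95×10^-4, f = 0.02653, h_2 = f(L/D)V²/2g = 0.009419 m
Pipe 3: V = 0.03073 m/s, Re = 1.69×10^4, ε/D = 9.44×10^-5, f = 0.02702, h_3 = f(L/D)V²/2g = 0.006636 m
Series → Q common, losses add: H = Σh = 265.4 m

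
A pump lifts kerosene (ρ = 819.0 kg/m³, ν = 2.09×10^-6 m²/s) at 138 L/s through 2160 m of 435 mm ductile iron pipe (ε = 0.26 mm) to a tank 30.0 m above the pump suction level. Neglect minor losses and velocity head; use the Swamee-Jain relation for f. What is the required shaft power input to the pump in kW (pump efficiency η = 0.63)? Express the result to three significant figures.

V = 4Q/(πD²) = 0.9286 m/s; Re = 1.93×10^5; ε/D = 5.98×10^-4; f = 0.01949
h_f = f(L/D)V²/2g = 4.252 m
Total head H = z + h_f = 30.0 + 4.252 = 34.25 m
P_hyd = ρgQH = 819.0·9.81·0.138·34.25 = 37.98 kW
P_shaft = P_hyd/η = 37.98/0.63 = 60.28 kW

P_shaft ≈ 60.3 kW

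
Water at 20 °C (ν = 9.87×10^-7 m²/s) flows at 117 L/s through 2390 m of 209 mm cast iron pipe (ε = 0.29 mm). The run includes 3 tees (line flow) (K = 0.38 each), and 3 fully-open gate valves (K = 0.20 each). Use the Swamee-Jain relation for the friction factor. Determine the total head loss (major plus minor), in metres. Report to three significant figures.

H_L ≈ 148 m

V = 4Q/(πD²) = 3.410 m/s; V²/2g = 0.5928 m
Re = 7.22×10^5, ε/D = 0.00139 → f = 0.02173 (Swamee-Jain)
Major: h_f = f(L/D)·V²/2g = 0.02173·11435·0.5928 = 147.3 m
Minor: ΣK = 1.74; h_m = ΣK·V²/2g = 1.031 m
Total H_L = 147.3 + 1.031 = 148.3 m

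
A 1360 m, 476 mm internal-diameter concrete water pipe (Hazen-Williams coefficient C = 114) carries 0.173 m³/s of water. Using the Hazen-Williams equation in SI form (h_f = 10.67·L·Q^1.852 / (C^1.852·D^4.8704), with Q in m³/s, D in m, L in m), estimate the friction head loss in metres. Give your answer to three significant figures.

h_f = 10.67·1360·0.173^1.852 / (114^1.852·0.476^4.8704) = 3.246 m

h_f ≈ 3.25 m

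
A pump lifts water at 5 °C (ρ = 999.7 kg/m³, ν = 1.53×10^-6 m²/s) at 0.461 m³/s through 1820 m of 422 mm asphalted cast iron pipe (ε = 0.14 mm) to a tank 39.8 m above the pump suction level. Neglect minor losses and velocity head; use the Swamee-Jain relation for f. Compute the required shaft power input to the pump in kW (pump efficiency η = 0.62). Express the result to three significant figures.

P_shaft ≈ 571 kW

V = 4Q/(πD²) = 3.296 m/s; Re = 9.09×10^5; ε/D = 3.32×10^-4; f = 0.01610
h_f = f(L/D)V²/2g = 38.44 m
Total head H = z + h_f = 39.8 + 38.44 = 78.24 m
P_hyd = ρgQH = 999.7·9.81·0.461·78.24 = 353.7 kW
P_shaft = P_hyd/η = 353.7/0.62 = 570.5 kW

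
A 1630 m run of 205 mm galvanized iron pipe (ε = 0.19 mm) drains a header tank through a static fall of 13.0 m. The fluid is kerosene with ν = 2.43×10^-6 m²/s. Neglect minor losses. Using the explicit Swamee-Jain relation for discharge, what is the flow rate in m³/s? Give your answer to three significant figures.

Q ≈ 0.0400 m³/s

Swamee-Jain (Type II): Q = -0.965·√(gD⁵h_f/L)·ln[ε/(3.7D) + √(3.17ν²L/(gD³h_f))]
√(gD⁵h_f/L) = √(9.81·0.205⁵·13.0/1630) = 0.005322
ε/(3.7D) = 2.50×10^-4; √(3.17ν²L/(gD³h_f)) = 1.67×10^-4
Q = -0.965·0.005322·ln(4.171×10^-4) = 0.03997 m³/s
Check: V = 1.21 m/s, Re = 1.02×10^5, f = 0.02204, h_f = 13.1 m ≈ 13.0 m ✓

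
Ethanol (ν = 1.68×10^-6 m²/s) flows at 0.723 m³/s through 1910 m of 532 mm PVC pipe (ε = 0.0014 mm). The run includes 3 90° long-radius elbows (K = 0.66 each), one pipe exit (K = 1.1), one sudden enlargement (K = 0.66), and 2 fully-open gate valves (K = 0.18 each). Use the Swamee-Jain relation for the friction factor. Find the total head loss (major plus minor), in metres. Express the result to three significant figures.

H_L ≈ 24.7 m

V = 4Q/(πD²) = 3.253 m/s; V²/2g = 0.5392 m
Re = 1.03×10^6, ε/D = 2.63×10^-6 → f = 0.01162 (Swamee-Jain)
Major: h_f = f(L/D)·V²/2g = 0.01162·3590·0.5392 = 22.49 m
Minor: ΣK = 4.10; h_m = ΣK·V²/2g = 2.211 m
Total H_L = 22.49 + 2.211 = 24.70 m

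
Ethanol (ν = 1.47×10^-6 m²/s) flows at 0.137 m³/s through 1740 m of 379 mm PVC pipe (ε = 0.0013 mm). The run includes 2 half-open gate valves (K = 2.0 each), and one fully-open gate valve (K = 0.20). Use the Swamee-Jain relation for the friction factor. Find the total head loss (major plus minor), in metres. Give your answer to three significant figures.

H_L ≈ 5.25 m

V = 4Q/(πD²) = 1.214 m/s; V²/2g = 0.07516 m
Re = 3.13×10^5, ε/D = 3.43×10^-6 → f = 0.01430 (Swamee-Jain)
Major: h_f = f(L/D)·V²/2g = 0.01430·4591·0.07516 = 4.935 m
Minor: ΣK = 4.20; h_m = ΣK·V²/2g = 0.3157 m
Total H_L = 4.935 + 0.3157 = 5.251 m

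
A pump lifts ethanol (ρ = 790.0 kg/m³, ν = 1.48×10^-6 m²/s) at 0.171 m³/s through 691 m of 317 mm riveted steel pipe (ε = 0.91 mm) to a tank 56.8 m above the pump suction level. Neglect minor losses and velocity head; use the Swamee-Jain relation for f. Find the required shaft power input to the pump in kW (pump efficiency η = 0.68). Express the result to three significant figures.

V = 4Q/(πD²) = 2.167 m/s; Re = 4.64×10^5; ε/D = 0.00287; f = 0.02626
h_f = f(L/D)V²/2g = 13.70 m
Total head H = z + h_f = 56.8 + 13.70 = 70.50 m
P_hyd = ρgQH = 790.0·9.81·0.171·70.50 = 93.42 kW
P_shaft = P_hyd/η = 93.42/0.68 = 137.4 kW

P_shaft ≈ 137 kW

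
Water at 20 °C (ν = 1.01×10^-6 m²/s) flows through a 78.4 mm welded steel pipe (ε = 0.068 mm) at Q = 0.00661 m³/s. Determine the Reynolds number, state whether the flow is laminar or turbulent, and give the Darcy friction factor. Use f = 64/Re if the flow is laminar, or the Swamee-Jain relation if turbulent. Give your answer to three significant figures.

Re ≈ 1.06×10^5; turbulent; f ≈ 0.0217

V = 4Q/(πD²) = 1.369 m/s
Re = VD/ν = 1.369·0.0784/1.01×10^-6 = 1.06×10^5
Re > 4000 → turbulent; ε/D = 8.67×10^-4
Swamee-Jain: f = 0.02174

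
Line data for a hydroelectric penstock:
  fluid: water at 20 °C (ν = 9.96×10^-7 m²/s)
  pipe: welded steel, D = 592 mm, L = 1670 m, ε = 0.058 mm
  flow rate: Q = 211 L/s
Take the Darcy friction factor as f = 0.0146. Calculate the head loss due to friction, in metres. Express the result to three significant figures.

h_f ≈ 1.23 m

V = 4Q/(πD²) = 4·0.211/(π·0.592²) = 0.7666 m/s
h_f = f(L/D)V²/(2g) = 0.01460·(1670/0.592)·0.7666²/(2·9.81) = 1.234 m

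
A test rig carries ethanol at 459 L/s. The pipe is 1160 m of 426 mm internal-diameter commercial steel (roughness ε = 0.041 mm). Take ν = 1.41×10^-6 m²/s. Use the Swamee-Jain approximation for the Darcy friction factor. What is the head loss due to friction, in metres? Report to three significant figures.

V = 4Q/(πD²) = 4·0.459/(π·0.426²) = 3.220 m/s
Re = VD/ν = 3.220·0.426/1.41×10^-6 = 9.73×10^5 → turbulent
ε/D = 0.041/426 = 9.62×10^-5
Swamee-Jain: f = 0.01348
h_f = f(L/D)V²/(2g) = 0.01348·(1160/0.426)·3.220²/(2·9.81) = 19.41 m

h_f ≈ 19.4 m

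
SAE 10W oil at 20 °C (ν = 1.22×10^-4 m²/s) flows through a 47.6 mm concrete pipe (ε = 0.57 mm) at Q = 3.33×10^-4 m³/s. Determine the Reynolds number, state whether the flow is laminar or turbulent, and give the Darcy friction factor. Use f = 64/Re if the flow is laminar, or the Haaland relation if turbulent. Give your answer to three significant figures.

V = 4Q/(πD²) = 0.1871 m/s
Re = VD/ν = 0.1871·0.0476/1.22×10^-4 = 73.0
Re < 2300 → laminar → f = 64/Re = 0.8766

Re ≈ 73.0; laminar; f = 64/Re ≈ 0.877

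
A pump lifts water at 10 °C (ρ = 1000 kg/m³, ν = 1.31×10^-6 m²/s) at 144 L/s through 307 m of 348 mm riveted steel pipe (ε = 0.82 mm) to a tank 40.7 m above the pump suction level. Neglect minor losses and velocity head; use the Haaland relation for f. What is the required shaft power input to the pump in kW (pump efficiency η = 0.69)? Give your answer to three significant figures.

P_shaft ≈ 88.6 kW

V = 4Q/(πD²) = 1.514 m/s; Re = 4.02×10^5; ε/D = 0.00236; f = 0.02488
h_f = f(L/D)V²/2g = 2.564 m
Total head H = z + h_f = 40.7 + 2.564 = 43.26 m
P_hyd = ρgQH = 1000·9.81·0.144·43.26 = 61.12 kW
P_shaft = P_hyd/η = 61.12/0.69 = 88.58 kW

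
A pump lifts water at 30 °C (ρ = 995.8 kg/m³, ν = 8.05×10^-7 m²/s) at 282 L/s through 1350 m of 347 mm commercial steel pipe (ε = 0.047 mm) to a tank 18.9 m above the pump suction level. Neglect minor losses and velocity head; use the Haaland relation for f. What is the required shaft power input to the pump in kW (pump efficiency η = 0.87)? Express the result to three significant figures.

V = 4Q/(πD²) = 2.982 m/s; Re = 1.29×10^6; ε/D = 1.35×10^-4; f = 0.01361
h_f = f(L/D)V²/2g = 23.99 m
Total head H = z + h_f = 18.9 + 23.99 = 42.89 m
P_hyd = ρgQH = 995.8·9.81·0.282·42.89 = 118.2 kW
P_shaft = P_hyd/η = 118.2/0.87 = 135.8 kW

P_shaft ≈ 136 kW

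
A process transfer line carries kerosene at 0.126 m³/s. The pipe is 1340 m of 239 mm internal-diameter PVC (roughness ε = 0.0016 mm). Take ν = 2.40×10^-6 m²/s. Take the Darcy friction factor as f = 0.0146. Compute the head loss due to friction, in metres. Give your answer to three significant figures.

h_f ≈ 32.9 m

V = 4Q/(πD²) = 4·0.126/(π·0.239²) = 2.809 m/s
h_f = f(L/D)V²/(2g) = 0.01460·(1340/0.239)·2.809²/(2·9.81) = 32.91 m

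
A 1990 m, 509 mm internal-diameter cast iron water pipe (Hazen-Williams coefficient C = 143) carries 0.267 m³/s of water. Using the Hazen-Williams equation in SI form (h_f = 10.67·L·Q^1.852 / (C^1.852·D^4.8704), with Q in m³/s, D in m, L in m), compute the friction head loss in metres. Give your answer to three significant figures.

h_f = 10.67·1990·0.267^1.852 / (143^1.852·0.509^4.8704) = 5.031 m

h_f ≈ 5.03 m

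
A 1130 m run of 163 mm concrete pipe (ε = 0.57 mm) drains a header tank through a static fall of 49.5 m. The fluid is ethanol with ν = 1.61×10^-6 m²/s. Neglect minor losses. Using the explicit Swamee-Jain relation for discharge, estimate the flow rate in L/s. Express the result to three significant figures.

Q ≈ 46.8 L/s

Swamee-Jain (Type II): Q = -0.965·√(gD⁵h_f/L)·ln[ε/(3.7D) + √(3.17ν²L/(gD³h_f))]
√(gD⁵h_f/L) = √(9.81·0.163⁵·49.5/1130) = 0.007032
ε/(3.7D) = 9.45×10^-4; √(3.17ν²L/(gD³h_f)) = 6.64×10^-5
Q = -0.965·0.007032·ln(0.001012) = 0.04680 m³/s
Check: V = 2.24 m/s, Re = 2.27×10^5, f = 0.02803, h_f = 49.8 m ≈ 49.5 m ✓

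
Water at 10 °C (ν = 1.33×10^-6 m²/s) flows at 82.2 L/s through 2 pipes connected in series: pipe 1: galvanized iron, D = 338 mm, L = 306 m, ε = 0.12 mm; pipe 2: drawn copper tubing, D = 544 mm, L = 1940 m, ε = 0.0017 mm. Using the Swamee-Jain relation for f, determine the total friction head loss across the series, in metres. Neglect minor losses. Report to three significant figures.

H ≈ 1.07 m

Pipe 1: V = 0.9161 m/s, Re = 2.33×10^5, ε/D = 3.55×10^-4, f = 0.01785, h_1 = f(L/D)V²/2g = 0.6911 m
Pipe 2: V = 0.3537 m/s, Re = 1.45×10^5, ε/D = 3.12×10^-6, f = 0.01658, h_2 = f(L/D)V²/2g = 0.3770 m
Series → Q common, losses add: H = Σh = 1.068 m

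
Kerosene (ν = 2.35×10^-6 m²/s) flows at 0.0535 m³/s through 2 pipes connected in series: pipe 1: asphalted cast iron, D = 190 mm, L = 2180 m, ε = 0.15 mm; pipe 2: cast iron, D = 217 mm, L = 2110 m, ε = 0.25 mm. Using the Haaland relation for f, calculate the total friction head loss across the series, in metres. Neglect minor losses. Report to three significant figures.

H ≈ 65.3 m

Pipe 1: V = 1.887 m/s, Re = 1.53×10^5, ε/D = 7.89×10^-4, f = 0.02042, h_1 = f(L/D)V²/2g = 42.51 m
Pipe 2: V = 1.447 m/s, Re = 1.34×10^5, ε/D = 0.00115, f = 0.02200, h_2 = f(L/D)V²/2g = 22.82 m
Series → Q common, losses add: H = Σh = 65.33 m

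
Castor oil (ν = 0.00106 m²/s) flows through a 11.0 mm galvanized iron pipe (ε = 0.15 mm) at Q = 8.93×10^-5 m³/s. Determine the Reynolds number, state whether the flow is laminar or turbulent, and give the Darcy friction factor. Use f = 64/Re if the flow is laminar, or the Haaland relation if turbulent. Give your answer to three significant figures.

V = 4Q/(πD²) = 0.9397 m/s
Re = VD/ν = 0.9397·0.0110/0.00106 = 9.75
Re < 2300 → laminar → f = 64/Re = 6.563

Re ≈ 9.75; laminar; f = 64/Re ≈ 6.56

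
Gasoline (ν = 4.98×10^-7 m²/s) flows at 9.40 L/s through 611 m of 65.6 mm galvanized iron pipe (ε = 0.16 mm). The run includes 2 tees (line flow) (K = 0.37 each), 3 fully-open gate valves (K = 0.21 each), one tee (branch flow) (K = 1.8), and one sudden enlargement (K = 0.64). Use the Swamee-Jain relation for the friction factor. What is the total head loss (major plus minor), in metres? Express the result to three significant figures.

H_L ≈ 94.3 m

V = 4Q/(πD²) = 2.781 m/s; V²/2g = 0.3942 m
Re = 3.66×10^5, ε/D = 0.00244 → f = 0.02527 (Swamee-Jain)
Major: h_f = f(L/D)·V²/2g = 0.02527·9314·0.3942 = 92.79 m
Minor: ΣK = 3.81; h_m = ΣK·V²/2g = 1.502 m
Total H_L = 92.79 + 1.502 = 94.29 m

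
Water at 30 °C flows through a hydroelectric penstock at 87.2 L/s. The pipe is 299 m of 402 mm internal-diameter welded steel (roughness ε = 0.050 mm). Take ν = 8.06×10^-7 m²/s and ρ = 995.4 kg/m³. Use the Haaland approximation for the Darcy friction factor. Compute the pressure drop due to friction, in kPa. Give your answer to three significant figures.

V = 4Q/(πD²) = 4·0.0872/(π·0.402²) = 0.6870 m/s
Re = VD/ν = 0.6870·0.402/8.06×10^-7 = 3.43×10^5 → turbulent
ε/D = 0.050/402 = 1.24×10^-4
Haaland: f = 0.01518
h_f = f(L/D)V²/(2g) = 0.01518·(299/0.402)·0.6870²/(2·9.81) = 0.2716 m
Δp = ρg·h_f = 995.4·9.81·0.2716 = 2.652 kPa

Δp ≈ 2.65 kPa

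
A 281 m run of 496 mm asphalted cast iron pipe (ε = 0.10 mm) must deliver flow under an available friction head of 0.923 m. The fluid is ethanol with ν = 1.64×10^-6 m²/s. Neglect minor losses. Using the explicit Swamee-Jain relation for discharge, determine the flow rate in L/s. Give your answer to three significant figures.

Q ≈ 276 L/s

Swamee-Jain (Type II): Q = -0.965·√(gD⁵h_f/L)·ln[ε/(3.7D) + √(3.17ν²L/(gD³h_f))]
√(gD⁵h_f/L) = √(9.81·0.496⁵·0.923/281) = 0.03110
ε/(3.7D) = 5.45×10^-5; √(3.17ν²L/(gD³h_f)) = 4.66×10^-5
Q = -0.965·0.03110·ln(1.011×10^-4) = 0.2761 m³/s
Check: V = 1.43 m/s, Re = 4.32×10^5, f = 0.01573, h_f = 0.928 m ≈ 0.923 m ✓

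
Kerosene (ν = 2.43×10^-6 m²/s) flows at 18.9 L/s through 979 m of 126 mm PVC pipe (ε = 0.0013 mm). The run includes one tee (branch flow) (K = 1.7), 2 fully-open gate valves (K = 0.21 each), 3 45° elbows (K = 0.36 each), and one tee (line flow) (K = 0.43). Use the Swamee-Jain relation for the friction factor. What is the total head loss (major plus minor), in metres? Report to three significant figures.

V = 4Q/(πD²) = 1.516 m/s; V²/2g = 0.1171 m
Re = 7.86×10^4, ε/D = 1.03×10^-5 → f = 0.01885 (Swamee-Jain)
Major: h_f = f(L/D)·V²/2g = 0.01885·7770·0.1171 = 17.15 m
Minor: ΣK = 3.63; h_m = ΣK·V²/2g = 0.4251 m
Total H_L = 17.15 + 0.4251 = 17.58 m

H_L ≈ 17.6 m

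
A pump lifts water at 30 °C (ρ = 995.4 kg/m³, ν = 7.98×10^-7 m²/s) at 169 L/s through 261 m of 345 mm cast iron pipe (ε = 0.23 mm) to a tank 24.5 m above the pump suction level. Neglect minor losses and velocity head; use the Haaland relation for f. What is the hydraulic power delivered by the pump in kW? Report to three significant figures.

V = 4Q/(πD²) = 1.808 m/s; Re = 7.82×10^5; ε/D = 6.67×10^-4; f = 0.01832
h_f = f(L/D)V²/2g = 2.309 m
Total head H = z + h_f = 24.5 + 2.309 = 26.81 m
P_hyd = ρgQH = 995.4·9.81·0.169·26.81 = 44.24 kW

P_hyd ≈ 44.2 kW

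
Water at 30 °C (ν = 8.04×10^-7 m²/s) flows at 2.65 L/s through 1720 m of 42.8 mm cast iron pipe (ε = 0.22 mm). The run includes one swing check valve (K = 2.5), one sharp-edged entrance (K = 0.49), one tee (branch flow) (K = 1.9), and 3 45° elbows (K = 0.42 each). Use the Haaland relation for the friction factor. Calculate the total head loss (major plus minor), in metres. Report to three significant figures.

V = 4Q/(πD²) = 1.842 m/s; V²/2g = 0.1729 m
Re = 9.81×10^4, ε/D = 0.00514 → f = 0.03154 (Haaland)
Major: h_f = f(L/D)·V²/2g = 0.03154·40187·0.1729 = 219.1 m
Minor: ΣK = 6.15; h_m = ΣK·V²/2g = 1.063 m
Total H_L = 219.1 + 1.063 = 220.2 m

H_L ≈ 220 m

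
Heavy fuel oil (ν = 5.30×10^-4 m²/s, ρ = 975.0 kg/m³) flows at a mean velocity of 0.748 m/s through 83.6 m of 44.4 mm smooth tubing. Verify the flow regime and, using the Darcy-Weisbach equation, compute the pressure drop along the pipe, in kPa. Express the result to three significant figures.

Re = VD/ν = 0.748·0.04440/5.30×10^-4 = 62.7 → laminar (Re < 2300)
f = 64/Re = 1.021
h_f = f(L/D)V²/(2g) = 1.021·(83.6/0.04440)·0.748²/(2·9.81) = 54.84 m
Δp = ρg·h_f = 975.0·9.81·54.84 = 524.5 kPa

Δp ≈ 525 kPa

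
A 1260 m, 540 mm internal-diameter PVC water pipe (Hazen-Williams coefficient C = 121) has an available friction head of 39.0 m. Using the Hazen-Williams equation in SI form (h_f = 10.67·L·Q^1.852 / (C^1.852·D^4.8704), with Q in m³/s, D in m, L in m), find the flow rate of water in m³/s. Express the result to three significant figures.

Q ≈ 1.02 m³/s

Rearranging: Q = [h_f·C^1.852·D^4.8704 / (10.67·L)]^(1/1.852)
Q = [39.0·121^1.852·0.540^4.8704 / (10.67·1260)]^0.540 = 1.021 m³/s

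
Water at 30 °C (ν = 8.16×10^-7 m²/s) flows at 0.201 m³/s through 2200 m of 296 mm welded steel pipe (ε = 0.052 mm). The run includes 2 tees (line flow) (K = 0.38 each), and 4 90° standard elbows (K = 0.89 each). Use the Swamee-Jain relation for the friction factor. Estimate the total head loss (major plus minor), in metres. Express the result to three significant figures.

V = 4Q/(πD²) = 2.921 m/s; V²/2g = 0.4349 m
Re = 1.06×10^6, ε/D = 1.76×10^-4 → f = 0.01445 (Swamee-Jain)
Major: h_f = f(L/D)·V²/2g = 0.01445·7432·0.4349 = 46.69 m
Minor: ΣK = 4.32; h_m = ΣK·V²/2g = 1.879 m
Total H_L = 46.69 + 1.879 = 48.57 m

H_L ≈ 48.6 m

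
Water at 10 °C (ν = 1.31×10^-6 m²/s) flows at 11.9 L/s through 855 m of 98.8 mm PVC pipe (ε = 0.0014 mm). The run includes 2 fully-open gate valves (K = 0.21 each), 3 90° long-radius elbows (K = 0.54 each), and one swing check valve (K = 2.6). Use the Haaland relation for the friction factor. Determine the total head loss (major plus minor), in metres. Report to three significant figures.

V = 4Q/(πD²) = 1.552 m/s; V²/2g = 0.1228 m
Re = 1.17×10^5, ε/D = 1.42×10^-5 → f = 0.01731 (Haaland)
Major: h_f = f(L/D)·V²/2g = 0.01731·8654·0.1228 = 18.40 m
Minor: ΣK = 4.64; h_m = ΣK·V²/2g = 0.5698 m
Total H_L = 18.40 + 0.5698 = 18.97 m

H_L ≈ 19.0 m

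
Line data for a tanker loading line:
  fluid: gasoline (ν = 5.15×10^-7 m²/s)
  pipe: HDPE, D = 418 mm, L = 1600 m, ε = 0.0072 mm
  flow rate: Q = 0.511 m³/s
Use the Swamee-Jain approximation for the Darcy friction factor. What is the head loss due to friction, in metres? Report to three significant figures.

h_f ≈ 28.4 m

V = 4Q/(πD²) = 4·0.511/(π·0.418²) = 3.724 m/s
Re = VD/ν = 3.724·0.418/5.15×10^-7 = 3.02×10^6 → turbulent
ε/D = 0.0072/418 = 1.72×10^-5
Swamee-Jain: f = 0.01049
h_f = f(L/D)V²/(2g) = 0.01049·(1600/0.418)·3.724²/(2·9.81) = 28.37 m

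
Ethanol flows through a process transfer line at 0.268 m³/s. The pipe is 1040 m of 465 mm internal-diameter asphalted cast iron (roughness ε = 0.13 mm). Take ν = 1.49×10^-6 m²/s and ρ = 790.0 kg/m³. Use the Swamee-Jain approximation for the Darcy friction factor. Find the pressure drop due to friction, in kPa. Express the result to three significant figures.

Δp ≈ 35.7 kPa

V = 4Q/(πD²) = 4·0.268/(π·0.465²) = 1.578 m/s
Re = VD/ν = 1.578·0.465/1.49×10^-6 = 4.92×10^5 → turbulent
ε/D = 0.13/465 = 2.80×10^-4
Swamee-Jain: f = 0.01623
h_f = f(L/D)V²/(2g) = 0.01623·(1040/0.465)·1.578²/(2·9.81) = 4.606 m
Δp = ρg·h_f = 790.0·9.81·4.606 = 35.70 kPa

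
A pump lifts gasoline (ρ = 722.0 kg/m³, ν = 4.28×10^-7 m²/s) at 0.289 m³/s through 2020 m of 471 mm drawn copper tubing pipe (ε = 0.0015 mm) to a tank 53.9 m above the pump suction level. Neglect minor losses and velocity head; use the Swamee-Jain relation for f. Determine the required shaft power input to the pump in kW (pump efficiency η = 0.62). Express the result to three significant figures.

P_shaft ≈ 199 kW

V = 4Q/(πD²) = 1.659 m/s; Re = 1.83×10^6; ε/D = 3.18×10^-6; f = 0.01063
h_f = f(L/D)V²/2g = 6.394 m
Total head H = z + h_f = 53.9 + 6.394 = 60.29 m
P_hyd = ρgQH = 722.0·9.81·0.289·60.29 = 123.4 kW
P_shaft = P_hyd/η = 123.4/0.62 = 199.1 kW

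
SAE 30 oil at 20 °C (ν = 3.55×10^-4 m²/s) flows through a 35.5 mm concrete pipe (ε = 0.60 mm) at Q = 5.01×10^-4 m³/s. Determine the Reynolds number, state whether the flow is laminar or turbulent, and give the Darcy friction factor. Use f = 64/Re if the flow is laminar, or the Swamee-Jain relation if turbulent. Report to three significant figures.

V = 4Q/(πD²) = 0.5062 m/s
Re = VD/ν = 0.5062·0.0355/3.55×10^-4 = 50.6
Re < 2300 → laminar → f = 64/Re = 1.264

Re ≈ 50.6; laminar; f = 64/Re ≈ 1.26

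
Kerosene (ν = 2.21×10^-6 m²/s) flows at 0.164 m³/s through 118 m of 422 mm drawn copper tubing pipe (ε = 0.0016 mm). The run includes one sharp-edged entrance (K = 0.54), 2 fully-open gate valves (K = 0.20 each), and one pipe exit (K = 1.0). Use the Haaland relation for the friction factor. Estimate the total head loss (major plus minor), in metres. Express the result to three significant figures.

H_L ≈ 0.434 m

V = 4Q/(πD²) = 1.173 m/s; V²/2g = 0.07007 m
Re = 2.24×10^5, ε/D = 3.79×10^-6 → f = 0.01519 (Haaland)
Major: h_f = f(L/D)·V²/2g = 0.01519·279.6·0.07007 = 0.2976 m
Minor: ΣK = 1.94; h_m = ΣK·V²/2g = 0.1359 m
Total H_L = 0.2976 + 0.1359 = 0.4335 m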